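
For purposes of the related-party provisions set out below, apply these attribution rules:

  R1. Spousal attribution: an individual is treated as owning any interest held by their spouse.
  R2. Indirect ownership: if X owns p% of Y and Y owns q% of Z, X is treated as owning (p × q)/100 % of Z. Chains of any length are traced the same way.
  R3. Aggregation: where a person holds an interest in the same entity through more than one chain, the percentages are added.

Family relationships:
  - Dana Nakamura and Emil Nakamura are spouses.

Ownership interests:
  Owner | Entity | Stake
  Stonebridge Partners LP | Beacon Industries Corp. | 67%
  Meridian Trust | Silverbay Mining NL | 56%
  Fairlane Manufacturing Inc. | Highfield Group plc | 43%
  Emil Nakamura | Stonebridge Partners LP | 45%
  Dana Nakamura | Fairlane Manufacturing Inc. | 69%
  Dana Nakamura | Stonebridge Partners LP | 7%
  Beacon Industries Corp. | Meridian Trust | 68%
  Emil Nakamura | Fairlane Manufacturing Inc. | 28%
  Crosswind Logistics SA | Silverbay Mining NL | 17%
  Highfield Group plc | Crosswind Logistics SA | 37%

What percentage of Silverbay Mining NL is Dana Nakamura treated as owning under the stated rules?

15.890631%

By spousal attribution (R1), Dana Nakamura is treated as also owning Emil Nakamura's interest in Fairlane Manufacturing Inc, giving 69% + 28% = 97%.
By spousal attribution (R1), Dana Nakamura is treated as also owning Emil Nakamura's interest in Stonebridge Partners LP, giving 7% + 45% = 52%.
Chain via Fairlane Manufacturing Inc. → Highfield Group plc → Crosswind Logistics SA (R2): 97% × 43% × 37% × 17% = 2.623559% of Silverbay Mining NL.
Chain via Stonebridge Partners LP → Beacon Industries Corp. → Meridian Trust (R2): 52% × 67% × 68% × 56% = 13.267072% of Silverbay Mining NL.
Aggregating (R3): 2.623559% + 13.267072% = 15.890631%.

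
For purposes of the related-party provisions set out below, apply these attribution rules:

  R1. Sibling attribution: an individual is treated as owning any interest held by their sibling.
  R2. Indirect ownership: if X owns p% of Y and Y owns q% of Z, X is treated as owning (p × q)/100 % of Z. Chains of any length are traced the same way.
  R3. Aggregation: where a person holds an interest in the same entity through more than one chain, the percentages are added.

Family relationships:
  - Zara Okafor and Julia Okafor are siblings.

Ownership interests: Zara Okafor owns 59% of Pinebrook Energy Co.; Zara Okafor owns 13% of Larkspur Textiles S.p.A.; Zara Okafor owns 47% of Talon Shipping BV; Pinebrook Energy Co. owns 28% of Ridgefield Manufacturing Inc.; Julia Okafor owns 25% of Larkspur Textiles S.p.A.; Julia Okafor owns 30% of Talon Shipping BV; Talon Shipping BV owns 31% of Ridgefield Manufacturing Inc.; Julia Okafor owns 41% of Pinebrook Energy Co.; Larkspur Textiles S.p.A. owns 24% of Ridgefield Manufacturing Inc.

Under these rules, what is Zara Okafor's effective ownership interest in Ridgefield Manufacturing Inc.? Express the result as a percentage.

By sibling attribution (R1), Zara Okafor is treated as also owning Julia Okafor's interest in Larkspur Textiles S.p.A, giving 13% + 25% = 38%.
By sibling attribution (R1), Zara Okafor is treated as also owning Julia Okafor's interest in Talon Shipping BV, giving 47% + 30% = 77%.
By sibling attribution (R1), Zara Okafor is treated as also owning Julia Okafor's interest in Pinebrook Energy Co, giving 59% + 41% = 100%.
Chain via Larkspur Textiles S.p.A. (R2): 38% × 24% = 9.12% of Ridgefield Manufacturing Inc.
Chain via Talon Shipping BV (R2): 77% × 31% = 23.87% of Ridgefield Manufacturing Inc.
Chain via Pinebrook Energy Co. (R2): 100% × 28% = 28% of Ridgefield Manufacturing Inc.
Aggregating (R3): 9.12% + 23.87% + 28% = 60.99%.

60.99%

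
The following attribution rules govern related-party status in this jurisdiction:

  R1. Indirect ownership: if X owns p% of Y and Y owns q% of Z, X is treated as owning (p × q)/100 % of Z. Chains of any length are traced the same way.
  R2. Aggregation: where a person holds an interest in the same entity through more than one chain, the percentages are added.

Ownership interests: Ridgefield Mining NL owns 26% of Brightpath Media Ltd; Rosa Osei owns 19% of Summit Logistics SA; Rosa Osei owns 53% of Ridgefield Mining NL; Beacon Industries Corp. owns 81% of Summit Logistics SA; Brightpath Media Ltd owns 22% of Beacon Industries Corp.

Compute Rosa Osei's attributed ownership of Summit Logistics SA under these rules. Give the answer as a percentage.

Chain via Ridgefield Mining NL → Brightpath Media Ltd → Beacon Industries Corp. (R1): 53% × 26% × 22% × 81% = 2.455596% of Summit Logistics SA.
Direct interest in Summit Logistics SA: 19%.
Aggregating (R2): 2.455596% + 19% = 21.455596%.

21.455596%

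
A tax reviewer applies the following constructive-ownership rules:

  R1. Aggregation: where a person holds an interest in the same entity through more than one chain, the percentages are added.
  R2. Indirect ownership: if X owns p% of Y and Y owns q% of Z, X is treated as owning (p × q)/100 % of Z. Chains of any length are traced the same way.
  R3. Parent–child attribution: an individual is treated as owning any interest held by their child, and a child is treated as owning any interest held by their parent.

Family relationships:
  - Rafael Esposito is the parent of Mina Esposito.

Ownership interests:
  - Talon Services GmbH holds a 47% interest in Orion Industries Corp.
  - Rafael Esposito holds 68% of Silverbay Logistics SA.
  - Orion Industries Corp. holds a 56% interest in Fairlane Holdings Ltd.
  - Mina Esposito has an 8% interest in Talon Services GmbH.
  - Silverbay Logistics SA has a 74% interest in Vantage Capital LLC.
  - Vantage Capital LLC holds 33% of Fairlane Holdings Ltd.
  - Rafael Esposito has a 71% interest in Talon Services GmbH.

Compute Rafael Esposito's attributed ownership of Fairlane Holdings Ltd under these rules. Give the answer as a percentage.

37.3984%

By parent–child attribution (R3), Rafael Esposito is treated as also owning Mina Esposito's interest in Talon Services GmbH, giving 71% + 8% = 79%.
Chain via Talon Services GmbH → Orion Industries Corp. (R2): 79% × 47% × 56% = 20.7928% of Fairlane Holdings Ltd.
Chain via Silverbay Logistics SA → Vantage Capital LLC (R2): 68% × 74% × 33% = 16.6056% of Fairlane Holdings Ltd.
Aggregating (R1): 20.7928% + 16.6056% = 37.3984%.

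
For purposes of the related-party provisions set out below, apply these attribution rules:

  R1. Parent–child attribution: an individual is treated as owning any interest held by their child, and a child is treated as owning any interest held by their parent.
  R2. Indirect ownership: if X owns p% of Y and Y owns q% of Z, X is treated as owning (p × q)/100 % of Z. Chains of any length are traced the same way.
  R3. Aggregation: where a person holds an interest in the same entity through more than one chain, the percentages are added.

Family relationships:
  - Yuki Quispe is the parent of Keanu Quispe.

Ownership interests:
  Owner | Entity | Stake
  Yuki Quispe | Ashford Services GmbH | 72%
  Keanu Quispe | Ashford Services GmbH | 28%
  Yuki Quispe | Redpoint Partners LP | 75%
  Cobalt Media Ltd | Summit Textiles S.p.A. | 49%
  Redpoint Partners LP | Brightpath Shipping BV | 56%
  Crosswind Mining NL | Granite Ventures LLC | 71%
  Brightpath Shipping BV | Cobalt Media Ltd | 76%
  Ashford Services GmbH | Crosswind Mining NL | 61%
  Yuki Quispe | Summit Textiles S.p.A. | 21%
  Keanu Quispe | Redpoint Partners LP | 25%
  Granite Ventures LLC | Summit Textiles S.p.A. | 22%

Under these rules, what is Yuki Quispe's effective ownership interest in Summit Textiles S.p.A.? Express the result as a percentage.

By parent–child attribution (R1), Yuki Quispe is treated as also owning Keanu Quispe's interest in Ashford Services GmbH, giving 72% + 28% = 100%.
By parent–child attribution (R1), Yuki Quispe is treated as also owning Keanu Quispe's interest in Redpoint Partners LP, giving 75% + 25% = 100%.
Chain via Ashford Services GmbH → Crosswind Mining NL → Granite Ventures LLC (R2): 100% × 61% × 71% × 22% = 9.5282% of Summit Textiles S.p.A.
Chain via Redpoint Partners LP → Brightpath Shipping BV → Cobalt Media Ltd (R2): 100% × 56% × 76% × 49% = 20.8544% of Summit Textiles S.p.A.
Direct interest in Summit Textiles S.p.A: 21%.
Aggregating (R3): 9.5282% + 20.8544% + 21% = 51.3826%.

51.3826%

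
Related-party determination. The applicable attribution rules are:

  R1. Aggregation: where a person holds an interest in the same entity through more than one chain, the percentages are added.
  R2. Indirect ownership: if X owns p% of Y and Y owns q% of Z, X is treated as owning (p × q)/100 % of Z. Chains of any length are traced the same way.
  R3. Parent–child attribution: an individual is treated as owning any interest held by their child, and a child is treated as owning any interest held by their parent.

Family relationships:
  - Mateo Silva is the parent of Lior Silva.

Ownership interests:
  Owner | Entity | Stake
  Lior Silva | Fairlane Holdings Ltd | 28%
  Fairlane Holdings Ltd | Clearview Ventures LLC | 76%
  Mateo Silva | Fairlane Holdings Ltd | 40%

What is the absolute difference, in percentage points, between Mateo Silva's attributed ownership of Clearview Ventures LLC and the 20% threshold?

31.68

By parent–child attribution (R3), Mateo Silva is treated as also owning Lior Silva's interest in Fairlane Holdings Ltd, giving 40% + 28% = 68%.
Chain via Fairlane Holdings Ltd (R2): 68% × 76% = 51.68% of Clearview Ventures LLC.
51.68% exceeds the 20% threshold by 31.68 percentage points.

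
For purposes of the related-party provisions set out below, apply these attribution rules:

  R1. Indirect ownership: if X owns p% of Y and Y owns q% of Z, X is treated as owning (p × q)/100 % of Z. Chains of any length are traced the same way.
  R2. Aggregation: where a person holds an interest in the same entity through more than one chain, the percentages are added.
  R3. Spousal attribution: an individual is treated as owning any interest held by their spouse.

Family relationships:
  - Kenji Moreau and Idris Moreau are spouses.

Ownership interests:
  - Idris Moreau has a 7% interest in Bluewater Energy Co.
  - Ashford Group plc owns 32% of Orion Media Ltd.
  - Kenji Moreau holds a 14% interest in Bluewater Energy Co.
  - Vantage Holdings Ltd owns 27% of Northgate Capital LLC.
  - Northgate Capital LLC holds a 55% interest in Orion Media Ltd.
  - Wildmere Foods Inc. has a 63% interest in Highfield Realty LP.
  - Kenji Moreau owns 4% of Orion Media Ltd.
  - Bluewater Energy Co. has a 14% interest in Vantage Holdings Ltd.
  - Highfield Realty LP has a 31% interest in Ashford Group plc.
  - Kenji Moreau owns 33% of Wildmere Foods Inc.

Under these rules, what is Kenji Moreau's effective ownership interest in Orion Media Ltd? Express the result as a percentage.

By spousal attribution (R3), Kenji Moreau is treated as also owning Idris Moreau's interest in Bluewater Energy Co, giving 14% + 7% = 21%.
Chain via Wildmere Foods Inc. → Highfield Realty LP → Ashford Group plc (R1): 33% × 63% × 31% × 32% = 2.062368% of Orion Media Ltd.
Chain via Bluewater Energy Co. → Vantage Holdings Ltd → Northgate Capital LLC (R1): 21% × 14% × 27% × 55% = 0.43659% of Orion Media Ltd.
Direct interest in Orion Media Ltd: 4%.
Aggregating (R2): 2.062368% + 0.43659% + 4% = 6.498958%.

6.498958%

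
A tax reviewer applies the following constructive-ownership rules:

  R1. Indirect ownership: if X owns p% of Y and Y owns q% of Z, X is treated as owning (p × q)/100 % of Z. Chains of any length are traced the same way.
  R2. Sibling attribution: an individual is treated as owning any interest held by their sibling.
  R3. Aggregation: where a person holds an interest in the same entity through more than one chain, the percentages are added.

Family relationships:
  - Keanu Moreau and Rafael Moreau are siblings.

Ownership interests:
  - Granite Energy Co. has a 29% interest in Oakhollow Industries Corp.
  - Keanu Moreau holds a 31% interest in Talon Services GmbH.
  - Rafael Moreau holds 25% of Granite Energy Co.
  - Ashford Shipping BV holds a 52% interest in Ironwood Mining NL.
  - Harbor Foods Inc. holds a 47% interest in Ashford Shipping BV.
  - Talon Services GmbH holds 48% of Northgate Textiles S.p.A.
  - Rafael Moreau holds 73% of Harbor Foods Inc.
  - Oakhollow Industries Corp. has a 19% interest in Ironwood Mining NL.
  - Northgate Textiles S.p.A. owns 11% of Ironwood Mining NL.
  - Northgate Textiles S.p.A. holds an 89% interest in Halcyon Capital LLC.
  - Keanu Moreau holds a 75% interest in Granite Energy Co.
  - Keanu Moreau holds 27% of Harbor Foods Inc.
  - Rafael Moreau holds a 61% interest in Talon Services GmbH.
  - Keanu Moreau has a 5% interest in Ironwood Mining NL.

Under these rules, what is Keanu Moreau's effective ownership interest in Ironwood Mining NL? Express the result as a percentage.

39.8076%

By sibling attribution (R2), Keanu Moreau is treated as also owning Rafael Moreau's interest in Harbor Foods Inc, giving 27% + 73% = 100%.
By sibling attribution (R2), Keanu Moreau is treated as also owning Rafael Moreau's interest in Talon Services GmbH, giving 31% + 61% = 92%.
By sibling attribution (R2), Keanu Moreau is treated as also owning Rafael Moreau's interest in Granite Energy Co, giving 75% + 25% = 100%.
Chain via Harbor Foods Inc. → Ashford Shipping BV (R1): 100% × 47% × 52% = 24.44% of Ironwood Mining NL.
Chain via Talon Services GmbH → Northgate Textiles S.p.A. (R1): 92% × 48% × 11% = 4.8576% of Ironwood Mining NL.
Chain via Granite Energy Co. → Oakhollow Industries Corp. (R1): 100% × 29% × 19% = 5.51% of Ironwood Mining NL.
Direct interest in Ironwood Mining NL: 5%.
Aggregating (R3): 24.44% + 4.8576% + 5.51% + 5% = 39.8076%.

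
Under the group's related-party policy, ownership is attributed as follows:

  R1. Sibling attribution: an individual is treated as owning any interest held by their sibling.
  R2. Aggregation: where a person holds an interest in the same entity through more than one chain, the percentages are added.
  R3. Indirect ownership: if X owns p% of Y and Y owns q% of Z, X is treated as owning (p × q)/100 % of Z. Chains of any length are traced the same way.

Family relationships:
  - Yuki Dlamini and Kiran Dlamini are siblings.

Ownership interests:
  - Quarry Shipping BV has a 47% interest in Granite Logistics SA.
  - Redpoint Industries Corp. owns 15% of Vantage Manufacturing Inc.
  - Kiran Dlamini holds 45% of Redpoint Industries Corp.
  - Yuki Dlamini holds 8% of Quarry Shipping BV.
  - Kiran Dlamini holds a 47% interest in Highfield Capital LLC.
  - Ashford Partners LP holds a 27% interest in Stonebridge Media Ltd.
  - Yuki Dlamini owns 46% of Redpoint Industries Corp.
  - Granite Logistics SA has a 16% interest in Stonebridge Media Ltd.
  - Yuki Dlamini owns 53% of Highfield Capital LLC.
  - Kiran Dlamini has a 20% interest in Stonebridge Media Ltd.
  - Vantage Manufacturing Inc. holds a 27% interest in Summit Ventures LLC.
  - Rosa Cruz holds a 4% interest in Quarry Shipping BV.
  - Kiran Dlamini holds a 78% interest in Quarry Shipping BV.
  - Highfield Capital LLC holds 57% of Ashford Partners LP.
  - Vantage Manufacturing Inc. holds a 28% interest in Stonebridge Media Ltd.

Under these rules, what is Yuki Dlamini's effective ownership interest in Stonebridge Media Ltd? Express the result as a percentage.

By sibling attribution (R1), Yuki Dlamini is treated as also owning Kiran Dlamini's interest in Redpoint Industries Corp, giving 46% + 45% = 91%.
By sibling attribution (R1), Yuki Dlamini is treated as also owning Kiran Dlamini's interest in Highfield Capital LLC, giving 53% + 47% = 100%.
By sibling attribution (R1), Yuki Dlamini is treated as also owning Kiran Dlamini's interest in Quarry Shipping BV, giving 8% + 78% = 86%.
By sibling attribution (R1), Yuki Dlamini is treated as owning Kiran Dlamini's 20% interest in Stonebridge Media Ltd.
Chain via Redpoint Industries Corp. → Vantage Manufacturing Inc. (R3): 91% × 15% × 28% = 3.822% of Stonebridge Media Ltd.
Chain via Highfield Capital LLC → Ashford Partners LP (R3): 100% × 57% × 27% = 15.39% of Stonebridge Media Ltd.
Chain via Quarry Shipping BV → Granite Logistics SA (R3): 86% × 47% × 16% = 6.4672% of Stonebridge Media Ltd.
Direct interest in Stonebridge Media Ltd: 20%.
Aggregating (R2): 3.822% + 15.39% + 6.4672% + 20% = 45.6792%.

45.6792%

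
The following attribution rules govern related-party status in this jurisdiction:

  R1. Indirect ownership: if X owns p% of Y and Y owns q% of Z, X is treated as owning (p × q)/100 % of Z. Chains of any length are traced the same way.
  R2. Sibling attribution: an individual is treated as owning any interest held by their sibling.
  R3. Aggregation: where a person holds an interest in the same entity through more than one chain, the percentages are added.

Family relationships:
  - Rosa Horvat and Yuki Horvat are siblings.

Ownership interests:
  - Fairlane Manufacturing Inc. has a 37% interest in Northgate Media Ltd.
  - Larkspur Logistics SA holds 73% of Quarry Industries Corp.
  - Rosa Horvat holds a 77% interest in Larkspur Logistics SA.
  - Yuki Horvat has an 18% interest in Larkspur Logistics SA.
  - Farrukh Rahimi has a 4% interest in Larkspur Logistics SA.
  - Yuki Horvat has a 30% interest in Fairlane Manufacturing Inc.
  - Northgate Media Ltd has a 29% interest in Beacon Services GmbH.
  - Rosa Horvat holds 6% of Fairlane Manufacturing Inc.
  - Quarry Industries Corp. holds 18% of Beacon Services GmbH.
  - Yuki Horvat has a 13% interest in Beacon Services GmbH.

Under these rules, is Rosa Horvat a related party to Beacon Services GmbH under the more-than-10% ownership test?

By sibling attribution (R2), Rosa Horvat is treated as also owning Yuki Horvat's interest in Fairlane Manufacturing Inc, giving 6% + 30% = 36%.
By sibling attribution (R2), Rosa Horvat is treated as also owning Yuki Horvat's interest in Larkspur Logistics SA, giving 77% + 18% = 95%.
By sibling attribution (R2), Rosa Horvat is treated as owning Yuki Horvat's 13% interest in Beacon Services GmbH.
Chain via Fairlane Manufacturing Inc. → Northgate Media Ltd (R1): 36% × 37% × 29% = 3.8628% of Beacon Services GmbH.
Chain via Larkspur Logistics SA → Quarry Industries Corp. (R1): 95% × 73% × 18% = 12.483% of Beacon Services GmbH.
Direct interest in Beacon Services GmbH: 13%.
Aggregating (R3): 3.8628% + 12.483% + 13% = 29.3458%.
29.3458% exceeds the 10% threshold, so Rosa is a related party to Beacon Services GmbH.

Yes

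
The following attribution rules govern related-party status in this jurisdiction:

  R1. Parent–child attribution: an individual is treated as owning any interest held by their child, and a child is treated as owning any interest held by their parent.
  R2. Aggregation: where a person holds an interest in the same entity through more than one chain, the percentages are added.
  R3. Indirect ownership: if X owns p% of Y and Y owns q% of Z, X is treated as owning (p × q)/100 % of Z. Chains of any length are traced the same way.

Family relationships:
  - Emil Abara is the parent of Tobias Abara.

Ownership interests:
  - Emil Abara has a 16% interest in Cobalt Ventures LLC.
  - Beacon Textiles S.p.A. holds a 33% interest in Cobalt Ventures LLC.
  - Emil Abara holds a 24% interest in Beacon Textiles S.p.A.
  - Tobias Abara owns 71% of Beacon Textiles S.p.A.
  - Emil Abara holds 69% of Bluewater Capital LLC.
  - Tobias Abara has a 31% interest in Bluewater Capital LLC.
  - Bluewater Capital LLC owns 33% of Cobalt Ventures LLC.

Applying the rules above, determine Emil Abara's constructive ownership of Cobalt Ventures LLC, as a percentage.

80.35%

By parent–child attribution (R1), Emil Abara is treated as also owning Tobias Abara's interest in Beacon Textiles S.p.A, giving 24% + 71% = 95%.
By parent–child attribution (R1), Emil Abara is treated as also owning Tobias Abara's interest in Bluewater Capital LLC, giving 69% + 31% = 100%.
Chain via Beacon Textiles S.p.A. (R3): 95% × 33% = 31.35% of Cobalt Ventures LLC.
Chain via Bluewater Capital LLC (R3): 100% × 33% = 33% of Cobalt Ventures LLC.
Direct interest in Cobalt Ventures LLC: 16%.
Aggregating (R2): 31.35% + 33% + 16% = 80.35%.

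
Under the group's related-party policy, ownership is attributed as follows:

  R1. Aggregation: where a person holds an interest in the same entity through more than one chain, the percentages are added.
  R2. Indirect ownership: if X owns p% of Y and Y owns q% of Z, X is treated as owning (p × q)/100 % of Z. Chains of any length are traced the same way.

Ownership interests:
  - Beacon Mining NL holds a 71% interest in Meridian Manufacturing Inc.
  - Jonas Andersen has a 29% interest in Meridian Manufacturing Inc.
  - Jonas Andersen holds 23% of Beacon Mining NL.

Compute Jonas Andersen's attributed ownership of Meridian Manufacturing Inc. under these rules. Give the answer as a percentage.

45.33%

Chain via Beacon Mining NL (R2): 23% × 71% = 16.33% of Meridian Manufacturing Inc.
Direct interest in Meridian Manufacturing Inc: 29%.
Aggregating (R1): 16.33% + 29% = 45.33%.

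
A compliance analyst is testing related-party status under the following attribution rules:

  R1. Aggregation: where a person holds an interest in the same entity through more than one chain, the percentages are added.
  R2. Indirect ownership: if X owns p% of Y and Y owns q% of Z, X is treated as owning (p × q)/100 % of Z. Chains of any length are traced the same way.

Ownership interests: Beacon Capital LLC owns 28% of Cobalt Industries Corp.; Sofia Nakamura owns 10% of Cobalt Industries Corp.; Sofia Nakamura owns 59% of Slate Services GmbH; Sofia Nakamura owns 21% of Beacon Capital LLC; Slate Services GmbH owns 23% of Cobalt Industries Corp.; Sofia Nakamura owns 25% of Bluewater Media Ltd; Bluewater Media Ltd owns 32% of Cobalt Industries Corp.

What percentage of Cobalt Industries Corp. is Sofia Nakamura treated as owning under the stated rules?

37.45%

Chain via Bluewater Media Ltd (R2): 25% × 32% = 8% of Cobalt Industries Corp.
Chain via Slate Services GmbH (R2): 59% × 23% = 13.57% of Cobalt Industries Corp.
Chain via Beacon Capital LLC (R2): 21% × 28% = 5.88% of Cobalt Industries Corp.
Direct interest in Cobalt Industries Corp: 10%.
Aggregating (R1): 8% + 13.57% + 5.88% + 10% = 37.45%.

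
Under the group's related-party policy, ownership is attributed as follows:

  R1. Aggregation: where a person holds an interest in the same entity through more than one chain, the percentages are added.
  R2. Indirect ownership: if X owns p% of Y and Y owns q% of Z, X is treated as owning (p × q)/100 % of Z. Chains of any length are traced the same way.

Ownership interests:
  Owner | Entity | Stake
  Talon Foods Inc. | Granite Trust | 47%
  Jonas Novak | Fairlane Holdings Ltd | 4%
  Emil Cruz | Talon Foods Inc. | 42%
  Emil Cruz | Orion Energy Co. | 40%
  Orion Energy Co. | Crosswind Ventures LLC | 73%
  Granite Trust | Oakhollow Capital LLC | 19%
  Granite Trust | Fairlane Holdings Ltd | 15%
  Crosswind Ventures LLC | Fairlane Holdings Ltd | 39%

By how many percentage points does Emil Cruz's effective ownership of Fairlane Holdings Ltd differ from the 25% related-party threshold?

Chain via Orion Energy Co. → Crosswind Ventures LLC (R2): 40% × 73% × 39% = 11.388% of Fairlane Holdings Ltd.
Chain via Talon Foods Inc. → Granite Trust (R2): 42% × 47% × 15% = 2.961% of Fairlane Holdings Ltd.
Aggregating (R1): 11.388% + 2.961% = 14.349%.
14.349% falls short of the 25% threshold by 10.651 percentage points.

10.651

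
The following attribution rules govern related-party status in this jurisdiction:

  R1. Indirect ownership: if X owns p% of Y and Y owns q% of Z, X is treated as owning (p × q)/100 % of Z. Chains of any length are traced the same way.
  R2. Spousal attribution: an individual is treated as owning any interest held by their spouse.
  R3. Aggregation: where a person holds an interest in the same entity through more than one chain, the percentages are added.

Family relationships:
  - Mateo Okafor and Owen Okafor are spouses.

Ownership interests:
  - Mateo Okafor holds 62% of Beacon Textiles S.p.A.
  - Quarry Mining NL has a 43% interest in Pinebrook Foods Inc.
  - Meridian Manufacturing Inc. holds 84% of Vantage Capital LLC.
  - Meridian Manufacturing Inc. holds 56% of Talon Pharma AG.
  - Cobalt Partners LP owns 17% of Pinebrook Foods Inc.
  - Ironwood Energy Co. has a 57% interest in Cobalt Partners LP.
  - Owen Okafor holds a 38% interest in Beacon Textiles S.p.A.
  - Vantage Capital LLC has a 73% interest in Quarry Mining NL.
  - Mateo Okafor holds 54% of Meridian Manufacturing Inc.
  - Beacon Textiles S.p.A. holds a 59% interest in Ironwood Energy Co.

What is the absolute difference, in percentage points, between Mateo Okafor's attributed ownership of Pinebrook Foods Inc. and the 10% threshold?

By spousal attribution (R2), Mateo Okafor is treated as also owning Owen Okafor's interest in Beacon Textiles S.p.A, giving 62% + 38% = 100%.
Chain via Beacon Textiles S.p.A. → Ironwood Energy Co. → Cobalt Partners LP (R1): 100% × 59% × 57% × 17% = 5.7171% of Pinebrook Foods Inc.
Chain via Meridian Manufacturing Inc. → Vantage Capital LLC → Quarry Mining NL (R1): 54% × 84% × 73% × 43% = 14.238504% of Pinebrook Foods Inc.
Aggregating (R3): 5.7171% + 14.238504% = 19.955604%.
19.955604% exceeds the 10% threshold by 9.955604 percentage points.

9.955604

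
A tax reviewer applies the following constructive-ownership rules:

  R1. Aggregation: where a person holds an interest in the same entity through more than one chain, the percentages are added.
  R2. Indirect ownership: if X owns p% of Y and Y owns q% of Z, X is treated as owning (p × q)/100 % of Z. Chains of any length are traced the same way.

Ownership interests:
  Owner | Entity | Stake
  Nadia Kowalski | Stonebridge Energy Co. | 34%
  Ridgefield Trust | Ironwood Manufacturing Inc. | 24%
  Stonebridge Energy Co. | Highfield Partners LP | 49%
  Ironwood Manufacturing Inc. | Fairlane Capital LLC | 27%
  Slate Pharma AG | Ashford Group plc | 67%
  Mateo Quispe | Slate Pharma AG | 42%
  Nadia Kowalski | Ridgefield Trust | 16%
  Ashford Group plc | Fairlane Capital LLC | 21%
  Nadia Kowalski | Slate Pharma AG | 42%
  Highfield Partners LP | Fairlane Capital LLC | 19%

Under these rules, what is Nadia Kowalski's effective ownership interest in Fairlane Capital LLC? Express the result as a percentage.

Chain via Slate Pharma AG → Ashford Group plc (R2): 42% × 67% × 21% = 5.9094% of Fairlane Capital LLC.
Chain via Ridgefield Trust → Ironwood Manufacturing Inc. (R2): 16% × 24% × 27% = 1.0368% of Fairlane Capital LLC.
Chain via Stonebridge Energy Co. → Highfield Partners LP (R2): 34% × 49% × 19% = 3.1654% of Fairlane Capital LLC.
Aggregating (R1): 5.9094% + 1.0368% + 3.1654% = 10.1116%.

10.1116%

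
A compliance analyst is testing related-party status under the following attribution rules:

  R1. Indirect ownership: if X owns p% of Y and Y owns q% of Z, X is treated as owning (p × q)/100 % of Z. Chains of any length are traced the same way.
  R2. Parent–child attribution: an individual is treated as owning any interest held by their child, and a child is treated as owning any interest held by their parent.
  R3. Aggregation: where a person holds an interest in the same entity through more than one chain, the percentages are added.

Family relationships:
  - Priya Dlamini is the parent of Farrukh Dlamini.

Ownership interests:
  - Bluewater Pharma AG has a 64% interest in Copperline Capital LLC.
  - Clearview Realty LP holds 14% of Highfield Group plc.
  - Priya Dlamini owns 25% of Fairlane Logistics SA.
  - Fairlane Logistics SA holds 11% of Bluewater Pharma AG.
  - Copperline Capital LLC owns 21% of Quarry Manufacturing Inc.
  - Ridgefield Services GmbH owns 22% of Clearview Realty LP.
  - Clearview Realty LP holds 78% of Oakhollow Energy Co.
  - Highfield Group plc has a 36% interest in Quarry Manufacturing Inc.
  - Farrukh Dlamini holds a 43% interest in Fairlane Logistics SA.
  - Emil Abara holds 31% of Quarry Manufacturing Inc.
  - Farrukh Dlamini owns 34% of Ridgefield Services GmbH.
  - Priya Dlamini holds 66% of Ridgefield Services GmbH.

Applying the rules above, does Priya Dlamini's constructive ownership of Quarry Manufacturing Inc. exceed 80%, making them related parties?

By parent–child attribution (R2), Priya Dlamini is treated as also owning Farrukh Dlamini's interest in Fairlane Logistics SA, giving 25% + 43% = 68%.
By parent–child attribution (R2), Priya Dlamini is treated as also owning Farrukh Dlamini's interest in Ridgefield Services GmbH, giving 66% + 34% = 100%.
Chain via Fairlane Logistics SA → Bluewater Pharma AG → Copperline Capital LLC (R1): 68% × 11% × 64% × 21% = 1.005312% of Quarry Manufacturing Inc.
Chain via Ridgefield Services GmbH → Clearview Realty LP → Highfield Group plc (R1): 100% × 22% × 14% × 36% = 1.1088% of Quarry Manufacturing Inc.
Aggregating (R3): 1.005312% + 1.1088% = 2.114112%.
2.114112% does not exceed the 80% threshold, so Priya is not a related party to Quarry Manufacturing Inc.

No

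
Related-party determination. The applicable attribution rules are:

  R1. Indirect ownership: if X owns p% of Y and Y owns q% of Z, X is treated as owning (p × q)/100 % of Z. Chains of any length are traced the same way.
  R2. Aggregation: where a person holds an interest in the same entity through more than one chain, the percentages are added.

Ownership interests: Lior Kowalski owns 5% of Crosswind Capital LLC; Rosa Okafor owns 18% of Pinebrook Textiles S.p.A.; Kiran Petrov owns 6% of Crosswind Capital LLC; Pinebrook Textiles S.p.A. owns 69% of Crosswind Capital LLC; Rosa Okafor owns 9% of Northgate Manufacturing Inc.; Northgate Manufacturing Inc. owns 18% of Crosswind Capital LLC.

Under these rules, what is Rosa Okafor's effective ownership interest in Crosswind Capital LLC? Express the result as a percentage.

Chain via Northgate Manufacturing Inc. (R1): 9% × 18% = 1.62% of Crosswind Capital LLC.
Chain via Pinebrook Textiles S.p.A. (R1): 18% × 69% = 12.42% of Crosswind Capital LLC.
Aggregating (R2): 1.62% + 12.42% = 14.04%.

14.04%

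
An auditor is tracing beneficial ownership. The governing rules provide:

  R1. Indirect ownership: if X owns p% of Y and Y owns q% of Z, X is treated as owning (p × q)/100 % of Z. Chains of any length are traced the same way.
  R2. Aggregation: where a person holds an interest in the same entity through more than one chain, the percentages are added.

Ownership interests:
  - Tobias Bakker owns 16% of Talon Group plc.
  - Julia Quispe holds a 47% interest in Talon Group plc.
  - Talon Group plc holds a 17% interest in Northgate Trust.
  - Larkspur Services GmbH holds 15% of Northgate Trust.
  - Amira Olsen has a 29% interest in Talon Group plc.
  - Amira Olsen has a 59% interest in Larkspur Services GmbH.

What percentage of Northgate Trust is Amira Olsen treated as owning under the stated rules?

Chain via Talon Group plc (R1): 29% × 17% = 4.93% of Northgate Trust.
Chain via Larkspur Services GmbH (R1): 59% × 15% = 8.85% of Northgate Trust.
Aggregating (R2): 4.93% + 8.85% = 13.78%.

13.78%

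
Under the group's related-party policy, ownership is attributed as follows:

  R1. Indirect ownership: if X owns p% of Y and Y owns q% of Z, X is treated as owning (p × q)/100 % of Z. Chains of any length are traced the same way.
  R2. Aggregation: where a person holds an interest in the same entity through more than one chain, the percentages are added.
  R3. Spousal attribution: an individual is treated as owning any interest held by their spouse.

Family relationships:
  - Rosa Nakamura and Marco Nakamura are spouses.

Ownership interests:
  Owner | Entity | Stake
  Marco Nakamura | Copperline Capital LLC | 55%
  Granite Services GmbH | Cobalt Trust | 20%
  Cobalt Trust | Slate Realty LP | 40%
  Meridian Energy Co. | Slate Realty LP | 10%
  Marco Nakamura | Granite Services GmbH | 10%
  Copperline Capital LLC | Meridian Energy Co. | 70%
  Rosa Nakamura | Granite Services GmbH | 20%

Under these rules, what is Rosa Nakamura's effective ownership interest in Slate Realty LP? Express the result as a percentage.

6.25%

By spousal attribution (R3), Rosa Nakamura is treated as also owning Marco Nakamura's interest in Granite Services GmbH, giving 20% + 10% = 30%.
By spousal attribution (R3), Rosa Nakamura is treated as owning Marco Nakamura's 55% interest in Copperline Capital LLC.
Chain via Granite Services GmbH → Cobalt Trust (R1): 30% × 20% × 40% = 2.4% of Slate Realty LP.
Chain via Copperline Capital LLC → Meridian Energy Co. (R1): 55% × 70% × 10% = 3.85% of Slate Realty LP.
Aggregating (R2): 2.4% + 3.85% = 6.25%.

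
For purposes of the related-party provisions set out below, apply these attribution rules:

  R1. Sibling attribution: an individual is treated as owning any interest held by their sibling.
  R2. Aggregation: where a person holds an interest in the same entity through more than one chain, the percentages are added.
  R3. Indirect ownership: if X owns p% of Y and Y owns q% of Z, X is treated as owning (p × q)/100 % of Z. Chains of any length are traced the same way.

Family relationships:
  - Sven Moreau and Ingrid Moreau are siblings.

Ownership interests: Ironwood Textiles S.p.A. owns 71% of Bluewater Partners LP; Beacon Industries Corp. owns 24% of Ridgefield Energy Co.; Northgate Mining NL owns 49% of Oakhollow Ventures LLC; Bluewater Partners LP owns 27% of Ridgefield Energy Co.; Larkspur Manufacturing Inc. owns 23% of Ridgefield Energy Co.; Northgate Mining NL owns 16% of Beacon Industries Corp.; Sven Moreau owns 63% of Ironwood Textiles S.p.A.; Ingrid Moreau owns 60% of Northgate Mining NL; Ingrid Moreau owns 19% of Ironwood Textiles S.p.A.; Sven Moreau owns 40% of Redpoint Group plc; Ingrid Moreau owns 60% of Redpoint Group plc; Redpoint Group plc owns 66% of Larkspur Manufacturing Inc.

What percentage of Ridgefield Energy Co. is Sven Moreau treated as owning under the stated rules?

By sibling attribution (R1), Sven Moreau is treated as also owning Ingrid Moreau's interest in Redpoint Group plc, giving 40% + 60% = 100%.
By sibling attribution (R1), Sven Moreau is treated as also owning Ingrid Moreau's interest in Ironwood Textiles S.p.A, giving 63% + 19% = 82%.
By sibling attribution (R1), Sven Moreau is treated as owning Ingrid Moreau's 60% interest in Northgate Mining NL.
Chain via Redpoint Group plc → Larkspur Manufacturing Inc. (R3): 100% × 66% × 23% = 15.18% of Ridgefield Energy Co.
Chain via Ironwood Textiles S.p.A. → Bluewater Partners LP (R3): 82% × 71% × 27% = 15.7194% of Ridgefield Energy Co.
Chain via Northgate Mining NL → Beacon Industries Corp. (R3): 60% × 16% × 24% = 2.304% of Ridgefield Energy Co.
Aggregating (R2): 15.18% + 15.7194% + 2.304% = 33.2034%.

33.2034%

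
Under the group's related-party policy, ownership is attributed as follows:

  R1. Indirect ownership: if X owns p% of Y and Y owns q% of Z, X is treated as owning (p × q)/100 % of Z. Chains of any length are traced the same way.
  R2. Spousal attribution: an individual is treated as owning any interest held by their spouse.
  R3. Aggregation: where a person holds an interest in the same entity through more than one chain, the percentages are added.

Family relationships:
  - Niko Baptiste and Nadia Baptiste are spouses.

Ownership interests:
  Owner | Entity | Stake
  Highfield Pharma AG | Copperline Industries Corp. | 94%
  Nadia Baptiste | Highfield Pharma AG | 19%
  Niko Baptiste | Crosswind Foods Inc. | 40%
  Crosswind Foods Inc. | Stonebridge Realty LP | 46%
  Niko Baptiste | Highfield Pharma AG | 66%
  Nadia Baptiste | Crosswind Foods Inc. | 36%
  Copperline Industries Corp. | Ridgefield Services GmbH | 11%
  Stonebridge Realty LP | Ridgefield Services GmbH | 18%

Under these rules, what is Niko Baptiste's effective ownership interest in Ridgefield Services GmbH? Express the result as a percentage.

By spousal attribution (R2), Niko Baptiste is treated as also owning Nadia Baptiste's interest in Crosswind Foods Inc, giving 40% + 36% = 76%.
By spousal attribution (R2), Niko Baptiste is treated as also owning Nadia Baptiste's interest in Highfield Pharma AG, giving 66% + 19% = 85%.
Chain via Crosswind Foods Inc. → Stonebridge Realty LP (R1): 76% × 46% × 18% = 6.2928% of Ridgefield Services GmbH.
Chain via Highfield Pharma AG → Copperline Industries Corp. (R1): 85% × 94% × 11% = 8.789% of Ridgefield Services GmbH.
Aggregating (R3): 6.2928% + 8.789% = 15.0818%.

15.0818%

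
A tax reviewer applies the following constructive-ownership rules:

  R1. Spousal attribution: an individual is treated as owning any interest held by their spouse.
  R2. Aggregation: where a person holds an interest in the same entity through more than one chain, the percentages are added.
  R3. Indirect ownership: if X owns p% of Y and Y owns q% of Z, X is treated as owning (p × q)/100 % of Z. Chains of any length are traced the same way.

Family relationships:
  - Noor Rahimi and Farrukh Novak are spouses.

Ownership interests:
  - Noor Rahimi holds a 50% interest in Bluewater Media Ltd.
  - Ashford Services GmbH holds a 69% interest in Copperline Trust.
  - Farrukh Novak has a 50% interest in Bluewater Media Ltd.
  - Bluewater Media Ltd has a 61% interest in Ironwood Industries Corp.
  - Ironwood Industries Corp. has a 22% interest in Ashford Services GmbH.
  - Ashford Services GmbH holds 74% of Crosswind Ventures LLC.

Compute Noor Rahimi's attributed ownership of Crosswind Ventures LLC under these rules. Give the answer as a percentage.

By spousal attribution (R1), Noor Rahimi is treated as also owning Farrukh Novak's interest in Bluewater Media Ltd, giving 50% + 50% = 100%.
Chain via Bluewater Media Ltd → Ironwood Industries Corp. → Ashford Services GmbH (R3): 100% × 61% × 22% × 74% = 9.9308% of Crosswind Ventures LLC.

9.9308%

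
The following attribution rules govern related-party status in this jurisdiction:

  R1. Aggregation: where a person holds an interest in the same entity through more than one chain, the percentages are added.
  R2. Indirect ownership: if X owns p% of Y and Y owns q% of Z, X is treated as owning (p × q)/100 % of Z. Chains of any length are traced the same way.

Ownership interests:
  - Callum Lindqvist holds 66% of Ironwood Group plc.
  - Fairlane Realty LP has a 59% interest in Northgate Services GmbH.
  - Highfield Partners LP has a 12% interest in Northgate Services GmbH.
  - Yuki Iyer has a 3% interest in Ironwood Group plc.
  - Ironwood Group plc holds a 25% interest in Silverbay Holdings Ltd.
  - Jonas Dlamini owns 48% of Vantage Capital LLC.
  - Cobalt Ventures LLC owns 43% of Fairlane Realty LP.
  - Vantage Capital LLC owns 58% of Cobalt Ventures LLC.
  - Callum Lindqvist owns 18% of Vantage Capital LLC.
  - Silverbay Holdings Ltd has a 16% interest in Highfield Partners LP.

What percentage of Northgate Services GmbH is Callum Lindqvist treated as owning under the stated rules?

2.965428%

Chain via Ironwood Group plc → Silverbay Holdings Ltd → Highfield Partners LP (R2): 66% × 25% × 16% × 12% = 0.3168% of Northgate Services GmbH.
Chain via Vantage Capital LLC → Cobalt Ventures LLC → Fairlane Realty LP (R2): 18% × 58% × 43% × 59% = 2.648628% of Northgate Services GmbH.
Aggregating (R1): 0.3168% + 2.648628% = 2.965428%.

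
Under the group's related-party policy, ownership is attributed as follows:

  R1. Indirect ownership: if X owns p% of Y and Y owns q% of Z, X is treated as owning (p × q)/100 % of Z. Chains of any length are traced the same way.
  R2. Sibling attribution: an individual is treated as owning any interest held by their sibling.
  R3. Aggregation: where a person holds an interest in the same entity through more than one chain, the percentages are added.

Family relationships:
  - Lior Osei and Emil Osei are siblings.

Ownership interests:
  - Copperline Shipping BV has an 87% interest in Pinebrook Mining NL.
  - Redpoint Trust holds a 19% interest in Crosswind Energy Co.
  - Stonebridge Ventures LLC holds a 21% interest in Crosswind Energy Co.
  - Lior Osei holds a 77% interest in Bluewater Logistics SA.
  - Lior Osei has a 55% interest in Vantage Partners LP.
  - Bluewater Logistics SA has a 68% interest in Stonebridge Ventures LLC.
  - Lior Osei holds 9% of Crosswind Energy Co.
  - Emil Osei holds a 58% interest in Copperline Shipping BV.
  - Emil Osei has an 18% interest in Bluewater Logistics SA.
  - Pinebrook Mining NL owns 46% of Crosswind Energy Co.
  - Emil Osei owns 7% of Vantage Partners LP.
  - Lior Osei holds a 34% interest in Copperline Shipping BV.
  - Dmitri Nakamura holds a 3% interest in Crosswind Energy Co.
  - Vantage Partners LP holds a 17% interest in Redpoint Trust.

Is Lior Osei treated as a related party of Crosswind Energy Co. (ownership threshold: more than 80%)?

By sibling attribution (R2), Lior Osei is treated as also owning Emil Osei's interest in Vantage Partners LP, giving 55% + 7% = 62%.
By sibling attribution (R2), Lior Osei is treated as also owning Emil Osei's interest in Copperline Shipping BV, giving 34% + 58% = 92%.
By sibling attribution (R2), Lior Osei is treated as also owning Emil Osei's interest in Bluewater Logistics SA, giving 77% + 18% = 95%.
Chain via Vantage Partners LP → Redpoint Trust (R1): 62% × 17% × 19% = 2.0026% of Crosswind Energy Co.
Chain via Copperline Shipping BV → Pinebrook Mining NL (R1): 92% × 87% × 46% = 36.8184% of Crosswind Energy Co.
Chain via Bluewater Logistics SA → Stonebridge Ventures LLC (R1): 95% × 68% × 21% = 13.566% of Crosswind Energy Co.
Direct interest in Crosswind Energy Co: 9%.
Aggregating (R3): 2.0026% + 36.8184% + 13.566% + 9% = 61.387%.
61.387% does not exceed the 80% threshold, so Lior is not a related party to Crosswind Energy Co.

No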